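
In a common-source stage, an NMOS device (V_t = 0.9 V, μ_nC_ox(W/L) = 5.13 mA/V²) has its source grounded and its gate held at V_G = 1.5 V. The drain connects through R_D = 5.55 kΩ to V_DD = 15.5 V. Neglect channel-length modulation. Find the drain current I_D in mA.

I_D = 0.923 mA

V_GS = V_G = 1.5 V, so V_ov = 1.5 − 0.9 = 0.6 V.
Assume saturation: I_D = ½ k_n V_ov² = 0.5 × 5.13 × 0.6² = 0.923 mA, giving V_DS = V_DD − I_D R_D = 15.5 − 0.923 × 5.55 = 10.4 V.
V_DS = 10.4 V ≥ V_ov = 0.6 V, confirming saturation.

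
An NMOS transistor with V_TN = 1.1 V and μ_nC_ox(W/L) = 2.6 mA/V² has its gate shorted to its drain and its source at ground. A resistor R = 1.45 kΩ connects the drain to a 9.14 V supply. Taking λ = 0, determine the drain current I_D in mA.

I_D = 4.29 mA

With gate tied to drain, V_GS = V_DS ≥ V_GS − V_TN, so the device is in saturation.
KCL at the drain: ½ k_n (V_GS − V_TN)² = (V_DD − V_GS)/R.
Let x = V_GS − 1.1. Then 1.89 x² + x − 8.04 = 0, giving x = 1.82 V (positive root), so V_GS = 2.92 V.
I_D = (V_DD − V_GS)/R = (9.14 − 2.92) / 1.45 = 4.29 mA.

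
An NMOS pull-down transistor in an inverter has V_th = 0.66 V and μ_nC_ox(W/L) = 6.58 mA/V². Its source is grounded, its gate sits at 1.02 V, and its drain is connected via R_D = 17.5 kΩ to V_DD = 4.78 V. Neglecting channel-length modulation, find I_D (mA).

V_GS = V_G = 1.02 V, so V_ov = 1.02 − 0.66 = 0.36 V.
Assume saturation: I_D = ½ k_n V_ov² = 0.5 × 6.58 × 0.36² = 0.426 mA, giving V_DS = V_DD − I_D R_D = 4.78 − 0.426 × 17.5 = -2.68 V.
But -2.68 V < V_ov = 0.36 V, so the device is actually in triode.
In triode I_D = k_n[V_ov V_DS − ½ V_DS²] and I_D = (V_DD − V_DS)/R_D. Equating: 57.6 V_DS² − 42.45 V_DS + 4.78 = 0, giving V_DS = 0.139 V (the root below V_ov).
I_D = (4.78 − 0.139) / 17.5 = 0.265 mA.

I_D = 0.265 mA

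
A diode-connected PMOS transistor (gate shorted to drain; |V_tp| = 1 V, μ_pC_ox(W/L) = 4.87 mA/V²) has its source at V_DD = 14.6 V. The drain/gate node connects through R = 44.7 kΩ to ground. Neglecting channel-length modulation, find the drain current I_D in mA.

With gate tied to drain, V_SG = V_SD ≥ V_SG − |V_tp|, so the device is in saturation.
KCL at the drain: ½ k_p (V_SG − |V_tp|)² = (V_DD − V_SG)/R.
Let x = V_SG − 1. Then 109 x² + x − 13.6 = 0, giving x = 0.349 V (positive root), so V_SG = 1.35 V.
I_D = (V_DD − V_SG)/R = (14.6 − 1.35) / 44.7 = 0.296 mA.

I_D = 0.296 mA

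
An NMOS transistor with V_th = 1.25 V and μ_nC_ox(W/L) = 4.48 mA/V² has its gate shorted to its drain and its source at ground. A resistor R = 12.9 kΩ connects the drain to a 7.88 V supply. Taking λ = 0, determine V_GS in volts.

With gate tied to drain, V_GS = V_DS ≥ V_GS − V_th, so the device is in saturation.
KCL at the drain: ½ k_n (V_GS − V_th)² = (V_DD − V_GS)/R.
Let x = V_GS − 1.25. Then 28.9 x² + x − 6.63 = 0, giving x = 0.462 V (positive root), so V_GS = 1.71 V.
I_D = (V_DD − V_GS)/R = (7.88 − 1.71) / 12.9 = 0.478 mA.

V_GS = 1.71 V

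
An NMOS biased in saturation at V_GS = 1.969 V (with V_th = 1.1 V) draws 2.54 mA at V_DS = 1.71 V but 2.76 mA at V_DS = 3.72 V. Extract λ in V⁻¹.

With V_GS fixed, I_D ∝ (1 + λ V_DS) in saturation, so I_D2/I_D1 = (1 + λ V_DS2)/(1 + λ V_DS1).
2.76/2.54 = 1.087 = (1 + 3.72 λ)/(1 + 1.71 λ).
Solving: λ (I_D1 V_DS2 − I_D2 V_DS1) = I_D2 − I_D1, so λ = (2.76 − 2.54) / (2.54 × 3.72 − 2.76 × 1.71) = 0.22 / 4.73 = 0.0465 V⁻¹.

λ = 0.0465 V⁻¹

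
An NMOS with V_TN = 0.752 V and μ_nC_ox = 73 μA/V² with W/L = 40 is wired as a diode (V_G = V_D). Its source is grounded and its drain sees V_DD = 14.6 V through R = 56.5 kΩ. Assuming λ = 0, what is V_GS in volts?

V_GS = 1.16 V

With gate tied to drain, V_GS = V_DS ≥ V_GS − V_TN, so the device is in saturation.
k_n = μ_nC_ox · (W/L) = 2.92 mA/V².
KCL at the drain: ½ k_n (V_GS − V_TN)² = (V_DD − V_GS)/R.
Let x = V_GS − 0.752. Then 82.5 x² + x − 13.85 = 0, giving x = 0.404 V (positive root), so V_GS = 1.16 V.
I_D = (V_DD − V_GS)/R = (14.6 − 1.16) / 56.5 = 0.238 mA.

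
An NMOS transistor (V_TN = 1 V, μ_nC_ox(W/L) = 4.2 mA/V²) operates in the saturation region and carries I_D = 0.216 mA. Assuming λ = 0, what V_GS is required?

V_GS = 1.32 V

In saturation I_D = ½ k_n (V_GS − V_TN)², so V_GS − V_TN = √(2 I_D / k_n) = √(2 × 0.216 / 4.2) = 0.321 V.
V_GS = 1 + 0.321 = 1.32 V.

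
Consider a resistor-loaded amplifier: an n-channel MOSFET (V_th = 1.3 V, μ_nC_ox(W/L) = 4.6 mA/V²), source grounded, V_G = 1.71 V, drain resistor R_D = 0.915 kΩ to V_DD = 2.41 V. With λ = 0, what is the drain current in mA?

V_GS = V_G = 1.71 V, so V_ov = 1.71 − 1.3 = 0.41 V.
Assume saturation: I_D = ½ k_n V_ov² = 0.5 × 4.6 × 0.41² = 0.387 mA, giving V_DS = V_DD − I_D R_D = 2.41 − 0.387 × 0.915 = 2.06 V.
V_DS = 2.06 V ≥ V_ov = 0.41 V, confirming saturation.

I_D = 0.387 mA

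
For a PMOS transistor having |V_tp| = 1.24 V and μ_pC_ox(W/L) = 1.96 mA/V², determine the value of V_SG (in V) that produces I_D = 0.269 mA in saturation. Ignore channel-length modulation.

V_SG = 1.76 V

In saturation I_D = ½ k_p (V_SG − |V_tp|)², so V_SG − |V_tp| = √(2 I_D / k_p) = √(2 × 0.269 / 1.96) = 0.524 V.
V_SG = 1.24 + 0.524 = 1.76 V.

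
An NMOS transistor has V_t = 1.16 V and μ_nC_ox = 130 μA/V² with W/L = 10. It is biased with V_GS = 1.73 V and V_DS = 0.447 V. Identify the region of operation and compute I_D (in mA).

k_n = μ_nC_ox · (W/L) = 1.3 mA/V².
V_ov = V_GS − V_t = 1.73 − 1.16 = 0.57 V.
Since V_DS = 0.447 V < V_ov = 0.57 V, the device is in the triode region.
I_D = k_n [V_ov · V_DS − ½ V_DS²] = 1.3 × [0.57 × 0.447 − 0.5 × 0.447²] = 0.201 mA.

Triode; I_D = 0.201 mA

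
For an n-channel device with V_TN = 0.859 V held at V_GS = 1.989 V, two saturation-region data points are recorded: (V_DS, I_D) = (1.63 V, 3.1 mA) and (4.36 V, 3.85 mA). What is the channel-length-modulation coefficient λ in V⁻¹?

λ = 0.104 V⁻¹

With V_GS fixed, I_D ∝ (1 + λ V_DS) in saturation, so I_D2/I_D1 = (1 + λ V_DS2)/(1 + λ V_DS1).
3.85/3.1 = 1.242 = (1 + 4.36 λ)/(1 + 1.63 λ).
Solving: λ (I_D1 V_DS2 − I_D2 V_DS1) = I_D2 − I_D1, so λ = (3.85 − 3.1) / (3.1 × 4.36 − 3.85 × 1.63) = 0.75 / 7.24 = 0.104 V⁻¹.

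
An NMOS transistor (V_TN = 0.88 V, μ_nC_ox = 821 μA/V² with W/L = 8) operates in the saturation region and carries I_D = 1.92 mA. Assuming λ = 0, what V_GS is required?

V_GS = 1.64 V

k_n = μ_nC_ox · (W/L) = 6.568 mA/V².
In saturation I_D = ½ k_n (V_GS − V_TN)², so V_GS − V_TN = √(2 I_D / k_n) = √(2 × 1.92 / 6.568) = 0.765 V.
V_GS = 0.88 + 0.765 = 1.64 V.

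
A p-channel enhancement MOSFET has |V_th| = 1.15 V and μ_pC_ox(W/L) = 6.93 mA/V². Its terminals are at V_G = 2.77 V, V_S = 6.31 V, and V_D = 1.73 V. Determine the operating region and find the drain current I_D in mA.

Saturation; I_D = 19.8 mA

V_SG = V_S − V_G = 6.31 − 2.77 = 3.54 V; V_SD = V_S − V_D = 6.31 − 1.73 = 4.58 V.
V_ov = V_SG − |V_th| = 3.54 − 1.15 = 2.39 V.
Since V_SD = 4.58 V ≥ V_ov = 2.39 V, the device is in saturation.
I_D = ½ k_p V_ov² = 0.5 × 6.93 × 2.39² = 19.8 mA.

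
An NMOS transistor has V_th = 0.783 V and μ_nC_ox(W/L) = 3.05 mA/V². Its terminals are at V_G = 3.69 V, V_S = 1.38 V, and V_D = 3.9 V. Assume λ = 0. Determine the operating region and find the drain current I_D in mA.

Saturation; I_D = 3.56 mA

V_GS = V_G − V_S = 3.69 − 1.38 = 2.31 V; V_DS = V_D − V_S = 3.9 − 1.38 = 2.52 V.
V_ov = V_GS − V_th = 2.31 − 0.783 = 1.53 V.
Since V_DS = 2.52 V ≥ V_ov = 1.53 V, the device is in saturation.
I_D = ½ k_n V_ov² = 0.5 × 3.05 × 1.53² = 3.56 mA.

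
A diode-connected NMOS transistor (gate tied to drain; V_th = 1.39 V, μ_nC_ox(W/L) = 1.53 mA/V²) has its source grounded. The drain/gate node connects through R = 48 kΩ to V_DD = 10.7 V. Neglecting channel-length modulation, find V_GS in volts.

V_GS = 1.88 V

With gate tied to drain, V_GS = V_DS ≥ V_GS − V_th, so the device is in saturation.
KCL at the drain: ½ k_n (V_GS − V_th)² = (V_DD − V_GS)/R.
Let x = V_GS − 1.39. Then 36.7 x² + x − 9.31 = 0, giving x = 0.49 V (positive root), so V_GS = 1.88 V.
I_D = (V_DD − V_GS)/R = (10.7 − 1.88) / 48 = 0.184 mA.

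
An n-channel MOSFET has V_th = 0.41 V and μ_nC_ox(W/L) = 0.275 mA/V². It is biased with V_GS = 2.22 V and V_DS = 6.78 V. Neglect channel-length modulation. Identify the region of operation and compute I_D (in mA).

V_ov = V_GS − V_th = 2.22 − 0.41 = 1.81 V.
Since V_DS = 6.78 V ≥ V_ov = 1.81 V, the device is in saturation.
I_D = ½ k_n V_ov² = 0.5 × 0.275 × 1.81² = 0.45 mA.

Saturation; I_D = 0.450 mA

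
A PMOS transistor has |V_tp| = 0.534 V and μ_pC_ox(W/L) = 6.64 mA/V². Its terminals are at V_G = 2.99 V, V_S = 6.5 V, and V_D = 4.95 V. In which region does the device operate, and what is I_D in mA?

V_SG = V_S − V_G = 6.5 − 2.99 = 3.51 V; V_SD = V_S − V_D = 6.5 − 4.95 = 1.55 V.
V_ov = V_SG − |V_tp| = 3.51 − 0.534 = 2.98 V.
Since V_SD = 1.55 V < V_ov = 2.98 V, the device is in the triode region.
I_D = k_p [V_ov · V_SD − ½ V_SD²] = 6.64 × [2.98 × 1.55 − 0.5 × 1.55²] = 22.7 mA.

Triode; I_D = 22.7 mA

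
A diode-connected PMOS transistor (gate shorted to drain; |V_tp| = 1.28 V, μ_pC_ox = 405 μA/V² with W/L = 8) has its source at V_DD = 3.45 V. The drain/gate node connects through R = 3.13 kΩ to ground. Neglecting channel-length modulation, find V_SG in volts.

With gate tied to drain, V_SG = V_SD ≥ V_SG − |V_tp|, so the device is in saturation.
k_p = μ_pC_ox · (W/L) = 3.24 mA/V².
KCL at the drain: ½ k_p (V_SG − |V_tp|)² = (V_DD − V_SG)/R.
Let x = V_SG − 1.28. Then 5.07 x² + x − 2.17 = 0, giving x = 0.563 V (positive root), so V_SG = 1.84 V.
I_D = (V_DD − V_SG)/R = (3.45 − 1.84) / 3.13 = 0.513 mA.

V_SG = 1.84 V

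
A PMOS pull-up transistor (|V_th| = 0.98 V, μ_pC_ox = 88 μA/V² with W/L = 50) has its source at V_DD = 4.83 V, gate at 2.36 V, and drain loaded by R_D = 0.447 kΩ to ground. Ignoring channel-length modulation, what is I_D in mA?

I_D = 4.88 mA

V_SG = V_DD − V_G = 4.83 − 2.36 = 2.47 V, so V_ov = 2.47 − 0.98 = 1.49 V.
k_p = μ_pC_ox · (W/L) = 4.4 mA/V².
Assume saturation: I_D = ½ k_p V_ov² = 0.5 × 4.4 × 1.49² = 4.88 mA, giving V_SD = V_DD − I_D R_D = 4.83 − 4.88 × 0.447 = 2.65 V.
V_SD = 2.65 V ≥ V_ov = 1.49 V, confirming saturation.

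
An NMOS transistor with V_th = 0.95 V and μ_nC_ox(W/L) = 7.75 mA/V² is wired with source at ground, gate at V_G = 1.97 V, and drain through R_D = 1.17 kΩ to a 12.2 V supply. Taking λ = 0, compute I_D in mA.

I_D = 4.03 mA

V_GS = V_G = 1.97 V, so V_ov = 1.97 − 0.95 = 1.02 V.
Assume saturation: I_D = ½ k_n V_ov² = 0.5 × 7.75 × 1.02² = 4.03 mA, giving V_DS = V_DD − I_D R_D = 12.2 − 4.03 × 1.17 = 7.48 V.
V_DS = 7.48 V ≥ V_ov = 1.02 V, confirming saturation.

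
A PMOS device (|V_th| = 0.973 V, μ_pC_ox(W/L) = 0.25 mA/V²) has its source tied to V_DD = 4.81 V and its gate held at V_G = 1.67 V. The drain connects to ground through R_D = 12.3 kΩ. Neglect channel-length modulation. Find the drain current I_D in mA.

I_D = 0.331 mA

V_SG = V_DD − V_G = 4.81 − 1.67 = 3.14 V, so V_ov = 3.14 − 0.973 = 2.17 V.
Assume saturation: I_D = ½ k_p V_ov² = 0.5 × 0.25 × 2.17² = 0.587 mA, giving V_SD = V_DD − I_D R_D = 4.81 − 0.587 × 12.3 = -2.41 V.
But -2.41 V < V_ov = 2.17 V, so the device is actually in triode.
In triode I_D = k_p[V_ov V_SD − ½ V_SD²] and I_D = (V_DD − V_SD)/R_D. Equating: 1.54 V_SD² − 7.664 V_SD + 4.81 = 0, giving V_SD = 0.736 V (the root below V_ov).
I_D = (4.81 − 0.736) / 12.3 = 0.331 mA.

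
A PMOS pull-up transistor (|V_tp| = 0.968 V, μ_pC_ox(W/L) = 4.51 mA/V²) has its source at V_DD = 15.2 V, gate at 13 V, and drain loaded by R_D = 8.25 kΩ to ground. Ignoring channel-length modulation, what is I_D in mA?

I_D = 1.80 mA

V_SG = V_DD − V_G = 15.2 − 13 = 2.2 V, so V_ov = 2.2 − 0.968 = 1.23 V.
Assume saturation: I_D = ½ k_p V_ov² = 0.5 × 4.51 × 1.23² = 3.42 mA, giving V_SD = V_DD − I_D R_D = 15.2 − 3.42 × 8.25 = -13 V.
But -13 V < V_ov = 1.23 V, so the device is actually in triode.
In triode I_D = k_p[V_ov V_SD − ½ V_SD²] and I_D = (V_DD − V_SD)/R_D. Equating: 18.6 V_SD² − 46.84 V_SD + 15.2 = 0, giving V_SD = 0.383 V (the root below V_ov).
I_D = (15.2 − 0.383) / 8.25 = 1.8 mA.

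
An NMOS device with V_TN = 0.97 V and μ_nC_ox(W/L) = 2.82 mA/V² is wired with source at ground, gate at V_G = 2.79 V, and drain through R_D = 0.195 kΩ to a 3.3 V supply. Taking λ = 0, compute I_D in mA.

V_GS = V_G = 2.79 V, so V_ov = 2.79 − 0.97 = 1.82 V.
Assume saturation: I_D = ½ k_n V_ov² = 0.5 × 2.82 × 1.82² = 4.67 mA, giving V_DS = V_DD − I_D R_D = 3.3 − 4.67 × 0.195 = 2.39 V.
V_DS = 2.39 V ≥ V_ov = 1.82 V, confirming saturation.

I_D = 4.67 mA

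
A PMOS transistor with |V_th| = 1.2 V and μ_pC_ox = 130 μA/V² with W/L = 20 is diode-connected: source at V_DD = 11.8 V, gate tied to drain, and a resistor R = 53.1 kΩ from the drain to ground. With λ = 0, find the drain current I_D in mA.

With gate tied to drain, V_SG = V_SD ≥ V_SG − |V_th|, so the device is in saturation.
k_p = μ_pC_ox · (W/L) = 2.6 mA/V².
KCL at the drain: ½ k_p (V_SG − |V_th|)² = (V_DD − V_SG)/R.
Let x = V_SG − 1.2. Then 69 x² + x − 10.6 = 0, giving x = 0.385 V (positive root), so V_SG = 1.58 V.
I_D = (V_DD − V_SG)/R = (11.8 − 1.58) / 53.1 = 0.192 mA.

I_D = 0.192 mA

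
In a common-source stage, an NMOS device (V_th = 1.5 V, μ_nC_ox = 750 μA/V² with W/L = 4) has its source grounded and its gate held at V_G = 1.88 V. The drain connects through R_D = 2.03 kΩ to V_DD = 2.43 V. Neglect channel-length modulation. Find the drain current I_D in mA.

V_GS = V_G = 1.88 V, so V_ov = 1.88 − 1.5 = 0.38 V.
k_n = μ_nC_ox · (W/L) = 3 mA/V².
Assume saturation: I_D = ½ k_n V_ov² = 0.5 × 3 × 0.38² = 0.217 mA, giving V_DS = V_DD − I_D R_D = 2.43 − 0.217 × 2.03 = 1.99 V.
V_DS = 1.99 V ≥ V_ov = 0.38 V, confirming saturation.

I_D = 0.217 mA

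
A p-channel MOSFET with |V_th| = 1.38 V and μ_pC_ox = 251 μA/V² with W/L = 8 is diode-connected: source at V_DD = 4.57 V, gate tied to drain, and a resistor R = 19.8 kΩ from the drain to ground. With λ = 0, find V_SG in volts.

With gate tied to drain, V_SG = V_SD ≥ V_SG − |V_th|, so the device is in saturation.
k_p = μ_pC_ox · (W/L) = 2.008 mA/V².
KCL at the drain: ½ k_p (V_SG − |V_th|)² = (V_DD − V_SG)/R.
Let x = V_SG − 1.38. Then 19.9 x² + x − 3.19 = 0, giving x = 0.376 V (positive root), so V_SG = 1.76 V.
I_D = (V_DD − V_SG)/R = (4.57 − 1.76) / 19.8 = 0.142 mA.

V_SG = 1.76 V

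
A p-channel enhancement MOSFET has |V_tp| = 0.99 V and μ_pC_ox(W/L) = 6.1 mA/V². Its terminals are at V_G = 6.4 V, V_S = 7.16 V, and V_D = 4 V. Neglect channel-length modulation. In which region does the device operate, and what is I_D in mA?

V_SG = V_S − V_G = 7.16 − 6.4 = 0.76 V; V_SD = V_S − V_D = 7.16 − 4 = 3.16 V.
V_SG = 0.76 V < |V_tp| = 0.99 V, so the transistor is in cutoff.

Cutoff; I_D = 0 mA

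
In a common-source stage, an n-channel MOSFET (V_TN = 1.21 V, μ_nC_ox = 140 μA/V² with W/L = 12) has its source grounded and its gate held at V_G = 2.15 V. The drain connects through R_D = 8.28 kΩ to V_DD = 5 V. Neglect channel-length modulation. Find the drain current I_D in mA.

V_GS = V_G = 2.15 V, so V_ov = 2.15 − 1.21 = 0.94 V.
k_n = μ_nC_ox · (W/L) = 1.68 mA/V².
Assume saturation: I_D = ½ k_n V_ov² = 0.5 × 1.68 × 0.94² = 0.742 mA, giving V_DS = V_DD − I_D R_D = 5 − 0.742 × 8.28 = -1.15 V.
But -1.15 V < V_ov = 0.94 V, so the device is actually in triode.
In triode I_D = k_n[V_ov V_DS − ½ V_DS²] and I_D = (V_DD − V_DS)/R_D. Equating: 6.96 V_DS² − 14.08 V_DS + 5 = 0, giving V_DS = 0.46 V (the root below V_ov).
I_D = (5 − 0.46) / 8.28 = 0.548 mA.

I_D = 0.548 mA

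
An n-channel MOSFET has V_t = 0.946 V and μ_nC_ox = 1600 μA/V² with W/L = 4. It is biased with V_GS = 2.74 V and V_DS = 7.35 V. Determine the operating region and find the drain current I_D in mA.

k_n = μ_nC_ox · (W/L) = 6.4 mA/V².
V_ov = V_GS − V_t = 2.74 − 0.946 = 1.79 V.
Since V_DS = 7.35 V ≥ V_ov = 1.79 V, the device is in saturation.
I_D = ½ k_n V_ov² = 0.5 × 6.4 × 1.79² = 10.3 mA.

Saturation; I_D = 10.3 mA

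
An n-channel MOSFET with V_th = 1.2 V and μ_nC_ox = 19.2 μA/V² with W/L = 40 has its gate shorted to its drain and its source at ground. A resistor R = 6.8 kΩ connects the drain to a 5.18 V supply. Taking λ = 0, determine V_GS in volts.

With gate tied to drain, V_GS = V_DS ≥ V_GS − V_th, so the device is in saturation.
k_n = μ_nC_ox · (W/L) = 0.768 mA/V².
KCL at the drain: ½ k_n (V_GS − V_th)² = (V_DD − V_GS)/R.
Let x = V_GS − 1.2. Then 2.61 x² + x − 3.98 = 0, giving x = 1.06 V (positive root), so V_GS = 2.26 V.
I_D = (V_DD − V_GS)/R = (5.18 − 2.26) / 6.8 = 0.43 mA.

V_GS = 2.26 V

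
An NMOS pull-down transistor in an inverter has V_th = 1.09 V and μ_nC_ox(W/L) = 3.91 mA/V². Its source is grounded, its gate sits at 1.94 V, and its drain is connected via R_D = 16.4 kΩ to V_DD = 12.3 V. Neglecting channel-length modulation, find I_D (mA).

I_D = 0.734 mA

V_GS = V_G = 1.94 V, so V_ov = 1.94 − 1.09 = 0.85 V.
Assume saturation: I_D = ½ k_n V_ov² = 0.5 × 3.91 × 0.85² = 1.41 mA, giving V_DS = V_DD − I_D R_D = 12.3 − 1.41 × 16.4 = -10.9 V.
But -10.9 V < V_ov = 0.85 V, so the device is actually in triode.
In triode I_D = k_n[V_ov V_DS − ½ V_DS²] and I_D = (V_DD − V_DS)/R_D. Equating: 32.1 V_DS² − 55.51 V_DS + 12.3 = 0, giving V_DS = 0.261 V (the root below V_ov).
I_D = (12.3 − 0.261) / 16.4 = 0.734 mA.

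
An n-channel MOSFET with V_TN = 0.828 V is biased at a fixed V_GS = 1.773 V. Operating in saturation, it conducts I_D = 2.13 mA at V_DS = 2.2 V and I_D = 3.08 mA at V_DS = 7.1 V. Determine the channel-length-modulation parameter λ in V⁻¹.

λ = 0.114 V⁻¹

With V_GS fixed, I_D ∝ (1 + λ V_DS) in saturation, so I_D2/I_D1 = (1 + λ V_DS2)/(1 + λ V_DS1).
3.08/2.13 = 1.446 = (1 + 7.1 λ)/(1 + 2.2 λ).
Solving: λ (I_D1 V_DS2 − I_D2 V_DS1) = I_D2 − I_D1, so λ = (3.08 − 2.13) / (2.13 × 7.1 − 3.08 × 2.2) = 0.95 / 8.35 = 0.114 V⁻¹.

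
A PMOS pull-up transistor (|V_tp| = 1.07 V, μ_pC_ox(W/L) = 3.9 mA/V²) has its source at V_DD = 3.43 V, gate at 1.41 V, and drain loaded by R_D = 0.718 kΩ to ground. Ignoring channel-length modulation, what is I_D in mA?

I_D = 1.76 mA

V_SG = V_DD − V_G = 3.43 − 1.41 = 2.02 V, so V_ov = 2.02 − 1.07 = 0.95 V.
Assume saturation: I_D = ½ k_p V_ov² = 0.5 × 3.9 × 0.95² = 1.76 mA, giving V_SD = V_DD − I_D R_D = 3.43 − 1.76 × 0.718 = 2.17 V.
V_SD = 2.17 V ≥ V_ov = 0.95 V, confirming saturation.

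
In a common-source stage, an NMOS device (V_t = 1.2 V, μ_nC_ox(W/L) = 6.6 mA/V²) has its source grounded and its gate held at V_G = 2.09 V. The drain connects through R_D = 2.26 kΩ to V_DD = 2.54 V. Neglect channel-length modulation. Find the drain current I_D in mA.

V_GS = V_G = 2.09 V, so V_ov = 2.09 − 1.2 = 0.89 V.
Assume saturation: I_D = ½ k_n V_ov² = 0.5 × 6.6 × 0.89² = 2.61 mA, giving V_DS = V_DD − I_D R_D = 2.54 − 2.61 × 2.26 = -3.37 V.
But -3.37 V < V_ov = 0.89 V, so the device is actually in triode.
In triode I_D = k_n[V_ov V_DS − ½ V_DS²] and I_D = (V_DD − V_DS)/R_D. Equating: 7.46 V_DS² − 14.28 V_DS + 2.54 = 0, giving V_DS = 0.199 V (the root below V_ov).
I_D = (2.54 − 0.199) / 2.26 = 1.04 mA.

I_D = 1.04 mA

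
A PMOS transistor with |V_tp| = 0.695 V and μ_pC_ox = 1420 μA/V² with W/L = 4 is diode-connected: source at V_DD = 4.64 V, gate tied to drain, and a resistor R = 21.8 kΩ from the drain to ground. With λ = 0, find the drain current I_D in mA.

With gate tied to drain, V_SG = V_SD ≥ V_SG − |V_tp|, so the device is in saturation.
k_p = μ_pC_ox · (W/L) = 5.68 mA/V².
KCL at the drain: ½ k_p (V_SG − |V_tp|)² = (V_DD − V_SG)/R.
Let x = V_SG − 0.695. Then 61.9 x² + x − 3.945 = 0, giving x = 0.244 V (positive root), so V_SG = 0.939 V.
I_D = (V_DD − V_SG)/R = (4.64 − 0.939) / 21.8 = 0.17 mA.

I_D = 0.170 mA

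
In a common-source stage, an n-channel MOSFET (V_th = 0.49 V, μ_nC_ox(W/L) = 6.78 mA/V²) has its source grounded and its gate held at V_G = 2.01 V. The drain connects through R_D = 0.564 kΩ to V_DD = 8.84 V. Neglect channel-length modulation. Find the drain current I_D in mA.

V_GS = V_G = 2.01 V, so V_ov = 2.01 − 0.49 = 1.52 V.
Assume saturation: I_D = ½ k_n V_ov² = 0.5 × 6.78 × 1.52² = 7.83 mA, giving V_DS = V_DD − I_D R_D = 8.84 − 7.83 × 0.564 = 4.42 V.
V_DS = 4.42 V ≥ V_ov = 1.52 V, confirming saturation.

I_D = 7.83 mA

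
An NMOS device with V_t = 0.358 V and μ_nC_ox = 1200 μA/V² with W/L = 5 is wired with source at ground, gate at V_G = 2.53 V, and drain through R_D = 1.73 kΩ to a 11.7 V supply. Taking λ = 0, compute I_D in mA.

V_GS = V_G = 2.53 V, so V_ov = 2.53 − 0.358 = 2.17 V.
k_n = μ_nC_ox · (W/L) = 6 mA/V².
Assume saturation: I_D = ½ k_n V_ov² = 0.5 × 6 × 2.17² = 14.2 mA, giving V_DS = V_DD − I_D R_D = 11.7 − 14.2 × 1.73 = -12.8 V.
But -12.8 V < V_ov = 2.17 V, so the device is actually in triode.
In triode I_D = k_n[V_ov V_DS − ½ V_DS²] and I_D = (V_DD − V_DS)/R_D. Equating: 5.19 V_DS² − 23.55 V_DS + 11.7 = 0, giving V_DS = 0.568 V (the root below V_ov).
I_D = (11.7 − 0.568) / 1.73 = 6.43 mA.

I_D = 6.43 mA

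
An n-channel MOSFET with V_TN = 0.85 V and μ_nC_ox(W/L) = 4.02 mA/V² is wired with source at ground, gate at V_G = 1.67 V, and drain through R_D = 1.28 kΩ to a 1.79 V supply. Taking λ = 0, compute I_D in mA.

I_D = 1.06 mA

V_GS = V_G = 1.67 V, so V_ov = 1.67 − 0.85 = 0.82 V.
Assume saturation: I_D = ½ k_n V_ov² = 0.5 × 4.02 × 0.82² = 1.35 mA, giving V_DS = V_DD − I_D R_D = 1.79 − 1.35 × 1.28 = 0.06 V.
But 0.06 V < V_ov = 0.82 V, so the device is actually in triode.
In triode I_D = k_n[V_ov V_DS − ½ V_DS²] and I_D = (V_DD − V_DS)/R_D. Equating: 2.57 V_DS² − 5.219 V_DS + 1.79 = 0, giving V_DS = 0.437 V (the root below V_ov).
I_D = (1.79 − 0.437) / 1.28 = 1.06 mA.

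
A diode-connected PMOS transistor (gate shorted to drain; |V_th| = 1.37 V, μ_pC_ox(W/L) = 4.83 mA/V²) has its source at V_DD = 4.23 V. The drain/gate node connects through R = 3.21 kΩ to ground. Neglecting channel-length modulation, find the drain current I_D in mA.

I_D = 0.721 mA

With gate tied to drain, V_SG = V_SD ≥ V_SG − |V_th|, so the device is in saturation.
KCL at the drain: ½ k_p (V_SG − |V_th|)² = (V_DD − V_SG)/R.
Let x = V_SG − 1.37. Then 7.75 x² + x − 2.86 = 0, giving x = 0.546 V (positive root), so V_SG = 1.92 V.
I_D = (V_DD − V_SG)/R = (4.23 − 1.92) / 3.21 = 0.721 mA.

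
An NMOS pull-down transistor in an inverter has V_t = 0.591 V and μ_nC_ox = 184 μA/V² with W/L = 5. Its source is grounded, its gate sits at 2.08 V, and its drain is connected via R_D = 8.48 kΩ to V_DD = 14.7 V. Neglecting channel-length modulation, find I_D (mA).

I_D = 1.02 mA

V_GS = V_G = 2.08 V, so V_ov = 2.08 − 0.591 = 1.49 V.
k_n = μ_nC_ox · (W/L) = 0.92 mA/V².
Assume saturation: I_D = ½ k_n V_ov² = 0.5 × 0.92 × 1.49² = 1.02 mA, giving V_DS = V_DD − I_D R_D = 14.7 − 1.02 × 8.48 = 6.05 V.
V_DS = 6.05 V ≥ V_ov = 1.49 V, confirming saturation.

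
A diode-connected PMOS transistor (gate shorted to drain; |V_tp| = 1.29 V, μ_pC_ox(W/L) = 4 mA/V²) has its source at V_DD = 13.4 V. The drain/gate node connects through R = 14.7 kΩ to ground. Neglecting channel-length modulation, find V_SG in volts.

With gate tied to drain, V_SG = V_SD ≥ V_SG − |V_tp|, so the device is in saturation.
KCL at the drain: ½ k_p (V_SG − |V_tp|)² = (V_DD − V_SG)/R.
Let x = V_SG − 1.29. Then 29.4 x² + x − 12.11 = 0, giving x = 0.625 V (positive root), so V_SG = 1.92 V.
I_D = (V_DD − V_SG)/R = (13.4 − 1.92) / 14.7 = 0.781 mA.

V_SG = 1.92 V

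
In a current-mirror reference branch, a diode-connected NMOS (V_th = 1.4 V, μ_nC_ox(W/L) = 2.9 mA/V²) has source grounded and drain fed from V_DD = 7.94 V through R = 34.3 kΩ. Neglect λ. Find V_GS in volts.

With gate tied to drain, V_GS = V_DS ≥ V_GS − V_th, so the device is in saturation.
KCL at the drain: ½ k_n (V_GS − V_th)² = (V_DD − V_GS)/R.
Let x = V_GS − 1.4. Then 49.7 x² + x − 6.54 = 0, giving x = 0.353 V (positive root), so V_GS = 1.75 V.
I_D = (V_DD − V_GS)/R = (7.94 − 1.75) / 34.3 = 0.18 mA.

V_GS = 1.75 V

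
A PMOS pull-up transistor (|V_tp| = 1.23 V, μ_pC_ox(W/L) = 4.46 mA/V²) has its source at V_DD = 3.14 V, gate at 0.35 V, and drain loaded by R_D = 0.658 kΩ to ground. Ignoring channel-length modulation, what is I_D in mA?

V_SG = V_DD − V_G = 3.14 − 0.35 = 2.79 V, so V_ov = 2.79 − 1.23 = 1.56 V.
Assume saturation: I_D = ½ k_p V_ov² = 0.5 × 4.46 × 1.56² = 5.43 mA, giving V_SD = V_DD − I_D R_D = 3.14 − 5.43 × 0.658 = -0.431 V.
But -0.431 V < V_ov = 1.56 V, so the device is actually in triode.
In triode I_D = k_p[V_ov V_SD − ½ V_SD²] and I_D = (V_DD − V_SD)/R_D. Equating: 1.47 V_SD² − 5.578 V_SD + 3.14 = 0, giving V_SD = 0.687 V (the root below V_ov).
I_D = (3.14 − 0.687) / 0.658 = 3.73 mA.

I_D = 3.73 mA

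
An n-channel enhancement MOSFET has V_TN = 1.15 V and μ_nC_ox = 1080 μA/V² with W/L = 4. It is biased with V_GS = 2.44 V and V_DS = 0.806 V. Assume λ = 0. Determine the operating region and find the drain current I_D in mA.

k_n = μ_nC_ox · (W/L) = 4.32 mA/V².
V_ov = V_GS − V_TN = 2.44 − 1.15 = 1.29 V.
Since V_DS = 0.806 V < V_ov = 1.29 V, the device is in the triode region.
I_D = k_n [V_ov · V_DS − ½ V_DS²] = 4.32 × [1.29 × 0.806 − 0.5 × 0.806²] = 3.09 mA.

Triode; I_D = 3.09 mA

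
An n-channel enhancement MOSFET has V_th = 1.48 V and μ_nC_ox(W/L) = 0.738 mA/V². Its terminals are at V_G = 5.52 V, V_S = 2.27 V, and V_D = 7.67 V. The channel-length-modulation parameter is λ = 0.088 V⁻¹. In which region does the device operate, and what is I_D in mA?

V_GS = V_G − V_S = 5.52 − 2.27 = 3.25 V; V_DS = V_D − V_S = 7.67 − 2.27 = 5.4 V.
V_ov = V_GS − V_th = 3.25 − 1.48 = 1.77 V.
Since V_DS = 5.4 V ≥ V_ov = 1.77 V, the device is in saturation.
I_D = ½ k_n V_ov² (1 + λ V_DS) = 0.5 × 0.738 × 1.77² × (1 + 0.088 × 5.4) = 1.71 mA.

Saturation; I_D = 1.71 mA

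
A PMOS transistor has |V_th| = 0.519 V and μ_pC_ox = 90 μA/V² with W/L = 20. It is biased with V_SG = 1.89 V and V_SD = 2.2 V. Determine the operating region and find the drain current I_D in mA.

k_p = μ_pC_ox · (W/L) = 1.8 mA/V².
V_ov = V_SG − |V_th| = 1.89 − 0.519 = 1.37 V.
Since V_SD = 2.2 V ≥ V_ov = 1.37 V, the device is in saturation.
I_D = ½ k_p V_ov² = 0.5 × 1.8 × 1.37² = 1.69 mA.

Saturation; I_D = 1.69 mA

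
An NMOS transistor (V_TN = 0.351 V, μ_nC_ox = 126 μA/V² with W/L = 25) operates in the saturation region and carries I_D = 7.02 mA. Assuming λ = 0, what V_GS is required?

k_n = μ_nC_ox · (W/L) = 3.15 mA/V².
In saturation I_D = ½ k_n (V_GS − V_TN)², so V_GS − V_TN = √(2 I_D / k_n) = √(2 × 7.02 / 3.15) = 2.11 V.
V_GS = 0.351 + 2.11 = 2.46 V.

V_GS = 2.46 V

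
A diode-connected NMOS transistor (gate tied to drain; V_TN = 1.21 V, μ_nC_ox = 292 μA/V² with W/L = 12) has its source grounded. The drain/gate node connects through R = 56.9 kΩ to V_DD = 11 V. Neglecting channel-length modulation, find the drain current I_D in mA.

With gate tied to drain, V_GS = V_DS ≥ V_GS − V_TN, so the device is in saturation.
k_n = μ_nC_ox · (W/L) = 3.504 mA/V².
KCL at the drain: ½ k_n (V_GS − V_TN)² = (V_DD − V_GS)/R.
Let x = V_GS − 1.21. Then 99.7 x² + x − 9.79 = 0, giving x = 0.308 V (positive root), so V_GS = 1.52 V.
I_D = (V_DD − V_GS)/R = (11 − 1.52) / 56.9 = 0.167 mA.

I_D = 0.167 mA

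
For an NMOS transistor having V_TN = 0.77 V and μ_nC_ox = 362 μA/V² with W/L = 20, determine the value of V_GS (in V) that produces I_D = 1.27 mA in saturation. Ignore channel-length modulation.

k_n = μ_nC_ox · (W/L) = 7.24 mA/V².
In saturation I_D = ½ k_n (V_GS − V_TN)², so V_GS − V_TN = √(2 I_D / k_n) = √(2 × 1.27 / 7.24) = 0.592 V.
V_GS = 0.77 + 0.592 = 1.36 V.

V_GS = 1.36 V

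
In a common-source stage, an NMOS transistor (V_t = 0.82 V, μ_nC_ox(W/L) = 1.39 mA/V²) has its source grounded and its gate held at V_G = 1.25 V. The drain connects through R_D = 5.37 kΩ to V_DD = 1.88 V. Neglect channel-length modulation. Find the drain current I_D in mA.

I_D = 0.129 mA

V_GS = V_G = 1.25 V, so V_ov = 1.25 − 0.82 = 0.43 V.
Assume saturation: I_D = ½ k_n V_ov² = 0.5 × 1.39 × 0.43² = 0.129 mA, giving V_DS = V_DD − I_D R_D = 1.88 − 0.129 × 5.37 = 1.19 V.
V_DS = 1.19 V ≥ V_ov = 0.43 V, confirming saturation.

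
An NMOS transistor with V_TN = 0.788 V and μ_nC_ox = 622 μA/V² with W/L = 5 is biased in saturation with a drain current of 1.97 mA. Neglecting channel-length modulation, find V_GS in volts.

V_GS = 1.91 V

k_n = μ_nC_ox · (W/L) = 3.11 mA/V².
In saturation I_D = ½ k_n (V_GS − V_TN)², so V_GS − V_TN = √(2 I_D / k_n) = √(2 × 1.97 / 3.11) = 1.13 V.
V_GS = 0.788 + 1.13 = 1.91 V.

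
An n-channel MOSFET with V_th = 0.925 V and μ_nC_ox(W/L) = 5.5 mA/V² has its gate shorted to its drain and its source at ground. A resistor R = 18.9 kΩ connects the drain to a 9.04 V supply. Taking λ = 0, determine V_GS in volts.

With gate tied to drain, V_GS = V_DS ≥ V_GS − V_th, so the device is in saturation.
KCL at the drain: ½ k_n (V_GS − V_th)² = (V_DD − V_GS)/R.
Let x = V_GS − 0.925. Then 52 x² + x − 8.115 = 0, giving x = 0.386 V (positive root), so V_GS = 1.31 V.
I_D = (V_DD − V_GS)/R = (9.04 − 1.31) / 18.9 = 0.409 mA.

V_GS = 1.31 V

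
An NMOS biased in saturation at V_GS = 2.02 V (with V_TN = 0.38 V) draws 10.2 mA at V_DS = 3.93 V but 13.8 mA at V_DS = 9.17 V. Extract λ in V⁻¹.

λ = 0.0916 V⁻¹

With V_GS fixed, I_D ∝ (1 + λ V_DS) in saturation, so I_D2/I_D1 = (1 + λ V_DS2)/(1 + λ V_DS1).
13.8/10.2 = 1.353 = (1 + 9.17 λ)/(1 + 3.93 λ).
Solving: λ (I_D1 V_DS2 − I_D2 V_DS1) = I_D2 − I_D1, so λ = (13.8 − 10.2) / (10.2 × 9.17 − 13.8 × 3.93) = 3.6 / 39.3 = 0.0916 V⁻¹.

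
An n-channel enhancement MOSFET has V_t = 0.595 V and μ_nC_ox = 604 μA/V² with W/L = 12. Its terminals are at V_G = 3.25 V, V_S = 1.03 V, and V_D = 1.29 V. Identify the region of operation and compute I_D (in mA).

Triode; I_D = 2.82 mA

V_GS = V_G − V_S = 3.25 − 1.03 = 2.22 V; V_DS = V_D − V_S = 1.29 − 1.03 = 0.26 V.
k_n = μ_nC_ox · (W/L) = 7.248 mA/V².
V_ov = V_GS − V_t = 2.22 − 0.595 = 1.62 V.
Since V_DS = 0.26 V < V_ov = 1.62 V, the device is in the triode region.
I_D = k_n [V_ov · V_DS − ½ V_DS²] = 7.248 × [1.62 × 0.26 − 0.5 × 0.26²] = 2.82 mA.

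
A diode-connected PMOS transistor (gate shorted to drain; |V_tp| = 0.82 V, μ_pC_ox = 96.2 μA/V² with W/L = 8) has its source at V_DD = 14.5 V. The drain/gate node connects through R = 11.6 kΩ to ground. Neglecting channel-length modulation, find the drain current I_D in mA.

With gate tied to drain, V_SG = V_SD ≥ V_SG − |V_tp|, so the device is in saturation.
k_p = μ_pC_ox · (W/L) = 0.7696 mA/V².
KCL at the drain: ½ k_p (V_SG − |V_tp|)² = (V_DD − V_SG)/R.
Let x = V_SG − 0.82. Then 4.46 x² + x − 13.68 = 0, giving x = 1.64 V (positive root), so V_SG = 2.46 V.
I_D = (V_DD − V_SG)/R = (14.5 − 2.46) / 11.6 = 1.04 mA.

I_D = 1.04 mA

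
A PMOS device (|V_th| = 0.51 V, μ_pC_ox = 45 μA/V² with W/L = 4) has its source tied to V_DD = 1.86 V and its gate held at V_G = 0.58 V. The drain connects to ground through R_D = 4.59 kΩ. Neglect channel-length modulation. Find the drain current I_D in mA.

V_SG = V_DD − V_G = 1.86 − 0.58 = 1.28 V, so V_ov = 1.28 − 0.51 = 0.77 V.
k_p = μ_pC_ox · (W/L) = 0.18 mA/V².
Assume saturation: I_D = ½ k_p V_ov² = 0.5 × 0.18 × 0.77² = 0.0534 mA, giving V_SD = V_DD − I_D R_D = 1.86 − 0.0534 × 4.59 = 1.62 V.
V_SD = 1.62 V ≥ V_ov = 0.77 V, confirming saturation.

I_D = 0.0534 mA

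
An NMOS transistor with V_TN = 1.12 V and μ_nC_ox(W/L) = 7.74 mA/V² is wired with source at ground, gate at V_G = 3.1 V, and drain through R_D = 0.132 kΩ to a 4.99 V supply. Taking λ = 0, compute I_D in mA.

V_GS = V_G = 3.1 V, so V_ov = 3.1 − 1.12 = 1.98 V.
Assume saturation: I_D = ½ k_n V_ov² = 0.5 × 7.74 × 1.98² = 15.2 mA, giving V_DS = V_DD − I_D R_D = 4.99 − 15.2 × 0.132 = 2.99 V.
V_DS = 2.99 V ≥ V_ov = 1.98 V, confirming saturation.

I_D = 15.2 mA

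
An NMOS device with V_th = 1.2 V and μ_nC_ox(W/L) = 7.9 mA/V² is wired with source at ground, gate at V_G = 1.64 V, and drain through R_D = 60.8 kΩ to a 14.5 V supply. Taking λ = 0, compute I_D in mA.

I_D = 0.237 mA

V_GS = V_G = 1.64 V, so V_ov = 1.64 − 1.2 = 0.44 V.
Assume saturation: I_D = ½ k_n V_ov² = 0.5 × 7.9 × 0.44² = 0.765 mA, giving V_DS = V_DD − I_D R_D = 14.5 − 0.765 × 60.8 = -32 V.
But -32 V < V_ov = 0.44 V, so the device is actually in triode.
In triode I_D = k_n[V_ov V_DS − ½ V_DS²] and I_D = (V_DD − V_DS)/R_D. Equating: 240 V_DS² − 212.3 V_DS + 14.5 = 0, giving V_DS = 0.0746 V (the root below V_ov).
I_D = (14.5 − 0.0746) / 60.8 = 0.237 mA.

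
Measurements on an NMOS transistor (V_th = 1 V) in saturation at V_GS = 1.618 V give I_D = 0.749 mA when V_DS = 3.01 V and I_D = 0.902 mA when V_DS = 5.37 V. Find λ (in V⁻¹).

With V_GS fixed, I_D ∝ (1 + λ V_DS) in saturation, so I_D2/I_D1 = (1 + λ V_DS2)/(1 + λ V_DS1).
0.902/0.749 = 1.204 = (1 + 5.37 λ)/(1 + 3.01 λ).
Solving: λ (I_D1 V_DS2 − I_D2 V_DS1) = I_D2 − I_D1, so λ = (0.902 − 0.749) / (0.749 × 5.37 − 0.902 × 3.01) = 0.153 / 1.31 = 0.117 V⁻¹.

λ = 0.117 V⁻¹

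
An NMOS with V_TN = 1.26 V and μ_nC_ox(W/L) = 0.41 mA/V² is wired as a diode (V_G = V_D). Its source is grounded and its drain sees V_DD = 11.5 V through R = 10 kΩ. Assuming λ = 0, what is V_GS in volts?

With gate tied to drain, V_GS = V_DS ≥ V_GS − V_TN, so the device is in saturation.
KCL at the drain: ½ k_n (V_GS − V_TN)² = (V_DD − V_GS)/R.
Let x = V_GS − 1.26. Then 2.05 x² + x − 10.24 = 0, giving x = 2 V (positive root), so V_GS = 3.26 V.
I_D = (V_DD − V_GS)/R = (11.5 − 3.26) / 10 = 0.824 mA.

V_GS = 3.26 V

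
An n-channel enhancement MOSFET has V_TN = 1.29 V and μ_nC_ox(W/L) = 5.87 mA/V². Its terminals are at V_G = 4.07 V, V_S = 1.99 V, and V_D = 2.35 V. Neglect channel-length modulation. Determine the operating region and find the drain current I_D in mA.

Triode; I_D = 1.29 mA

V_GS = V_G − V_S = 4.07 − 1.99 = 2.08 V; V_DS = V_D − V_S = 2.35 − 1.99 = 0.36 V.
V_ov = V_GS − V_TN = 2.08 − 1.29 = 0.79 V.
Since V_DS = 0.36 V < V_ov = 0.79 V, the device is in the triode region.
I_D = k_n [V_ov · V_DS − ½ V_DS²] = 5.87 × [0.79 × 0.36 − 0.5 × 0.36²] = 1.29 mA.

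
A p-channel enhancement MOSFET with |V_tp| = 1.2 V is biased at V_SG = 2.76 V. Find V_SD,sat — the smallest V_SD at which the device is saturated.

The boundary between triode and saturation is V_SD = V_SG − |V_tp| = V_ov.
V_ov = 2.76 − 1.2 = 1.56 V.

V_SD,sat = 1.56 V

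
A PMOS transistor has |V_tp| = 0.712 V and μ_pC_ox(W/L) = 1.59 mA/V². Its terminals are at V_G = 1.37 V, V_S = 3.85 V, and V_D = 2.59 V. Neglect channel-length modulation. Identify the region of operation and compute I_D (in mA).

V_SG = V_S − V_G = 3.85 − 1.37 = 2.48 V; V_SD = V_S − V_D = 3.85 − 2.59 = 1.26 V.
V_ov = V_SG − |V_tp| = 2.48 − 0.712 = 1.77 V.
Since V_SD = 1.26 V < V_ov = 1.77 V, the device is in the triode region.
I_D = k_p [V_ov · V_SD − ½ V_SD²] = 1.59 × [1.77 × 1.26 − 0.5 × 1.26²] = 2.28 mA.

Triode; I_D = 2.28 mA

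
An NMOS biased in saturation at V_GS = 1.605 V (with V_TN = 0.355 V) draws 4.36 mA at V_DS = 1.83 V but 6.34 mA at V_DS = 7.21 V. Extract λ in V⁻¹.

With V_GS fixed, I_D ∝ (1 + λ V_DS) in saturation, so I_D2/I_D1 = (1 + λ V_DS2)/(1 + λ V_DS1).
6.34/4.36 = 1.454 = (1 + 7.21 λ)/(1 + 1.83 λ).
Solving: λ (I_D1 V_DS2 − I_D2 V_DS1) = I_D2 − I_D1, so λ = (6.34 − 4.36) / (4.36 × 7.21 − 6.34 × 1.83) = 1.98 / 19.8 = 0.0998 V⁻¹.

λ = 0.0998 V⁻¹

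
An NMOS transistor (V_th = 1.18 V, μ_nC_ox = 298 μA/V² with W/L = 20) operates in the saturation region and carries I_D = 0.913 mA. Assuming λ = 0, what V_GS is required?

k_n = μ_nC_ox · (W/L) = 5.96 mA/V².
In saturation I_D = ½ k_n (V_GS − V_th)², so V_GS − V_th = √(2 I_D / k_n) = √(2 × 0.913 / 5.96) = 0.554 V.
V_GS = 1.18 + 0.554 = 1.73 V.

V_GS = 1.73 V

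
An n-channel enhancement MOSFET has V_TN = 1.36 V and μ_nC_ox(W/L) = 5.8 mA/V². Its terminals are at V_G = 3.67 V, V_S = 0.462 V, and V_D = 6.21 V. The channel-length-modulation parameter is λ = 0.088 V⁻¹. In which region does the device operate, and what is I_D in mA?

V_GS = V_G − V_S = 3.67 − 0.462 = 3.21 V; V_DS = V_D − V_S = 6.21 − 0.462 = 5.75 V.
V_ov = V_GS − V_TN = 3.21 − 1.36 = 1.85 V.
Since V_DS = 5.75 V ≥ V_ov = 1.85 V, the device is in saturation.
I_D = ½ k_n V_ov² (1 + λ V_DS) = 0.5 × 5.8 × 1.85² × (1 + 0.088 × 5.75) = 14.9 mA.

Saturation; I_D = 14.9 mA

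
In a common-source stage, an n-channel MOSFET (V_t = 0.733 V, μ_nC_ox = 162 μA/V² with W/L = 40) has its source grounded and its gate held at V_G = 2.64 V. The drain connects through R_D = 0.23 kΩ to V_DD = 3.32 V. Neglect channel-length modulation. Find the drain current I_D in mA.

I_D = 9.66 mA

V_GS = V_G = 2.64 V, so V_ov = 2.64 − 0.733 = 1.91 V.
k_n = μ_nC_ox · (W/L) = 6.48 mA/V².
Assume saturation: I_D = ½ k_n V_ov² = 0.5 × 6.48 × 1.91² = 11.8 mA, giving V_DS = V_DD − I_D R_D = 3.32 − 11.8 × 0.23 = 0.61 V.
But 0.61 V < V_ov = 1.91 V, so the device is actually in triode.
In triode I_D = k_n[V_ov V_DS − ½ V_DS²] and I_D = (V_DD − V_DS)/R_D. Equating: 0.745 V_DS² − 3.842 V_DS + 3.32 = 0, giving V_DS = 1.1 V (the root below V_ov).
I_D = (3.32 − 1.1) / 0.23 = 9.66 mA.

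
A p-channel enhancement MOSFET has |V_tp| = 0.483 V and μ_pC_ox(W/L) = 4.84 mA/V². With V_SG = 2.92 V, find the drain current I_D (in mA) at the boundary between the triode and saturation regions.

I_D = 14.4 mA

At the boundary V_SD = V_ov = V_SG − |V_tp| = 2.92 − 0.483 = 2.44 V.
I_D = ½ k_p V_ov² = 0.5 × 4.84 × 2.44² = 14.4 mA.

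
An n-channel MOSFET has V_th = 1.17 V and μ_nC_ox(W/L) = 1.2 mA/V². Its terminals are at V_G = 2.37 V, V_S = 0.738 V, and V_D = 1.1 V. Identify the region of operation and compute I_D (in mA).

Triode; I_D = 0.122 mA

V_GS = V_G − V_S = 2.37 − 0.738 = 1.63 V; V_DS = V_D − V_S = 1.1 − 0.738 = 0.362 V.
V_ov = V_GS − V_th = 1.63 − 1.17 = 0.462 V.
Since V_DS = 0.362 V < V_ov = 0.462 V, the device is in the triode region.
I_D = k_n [V_ov · V_DS − ½ V_DS²] = 1.2 × [0.462 × 0.362 − 0.5 × 0.362²] = 0.122 mA.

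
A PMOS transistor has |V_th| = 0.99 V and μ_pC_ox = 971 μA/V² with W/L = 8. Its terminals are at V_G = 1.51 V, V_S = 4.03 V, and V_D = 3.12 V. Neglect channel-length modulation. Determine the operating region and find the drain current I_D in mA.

V_SG = V_S − V_G = 4.03 − 1.51 = 2.52 V; V_SD = V_S − V_D = 4.03 − 3.12 = 0.91 V.
k_p = μ_pC_ox · (W/L) = 7.768 mA/V².
V_ov = V_SG − |V_th| = 2.52 − 0.99 = 1.53 V.
Since V_SD = 0.91 V < V_ov = 1.53 V, the device is in the triode region.
I_D = k_p [V_ov · V_SD − ½ V_SD²] = 7.768 × [1.53 × 0.91 − 0.5 × 0.91²] = 7.6 mA.

Triode; I_D = 7.60 mA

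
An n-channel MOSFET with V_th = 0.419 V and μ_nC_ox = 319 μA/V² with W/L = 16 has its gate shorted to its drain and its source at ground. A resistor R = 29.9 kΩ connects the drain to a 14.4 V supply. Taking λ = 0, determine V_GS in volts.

With gate tied to drain, V_GS = V_DS ≥ V_GS − V_th, so the device is in saturation.
k_n = μ_nC_ox · (W/L) = 5.104 mA/V².
KCL at the drain: ½ k_n (V_GS − V_th)² = (V_DD − V_GS)/R.
Let x = V_GS − 0.419. Then 76.3 x² + x − 13.98 = 0, giving x = 0.422 V (positive root), so V_GS = 0.841 V.
I_D = (V_DD − V_GS)/R = (14.4 − 0.841) / 29.9 = 0.453 mA.

V_GS = 0.841 V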